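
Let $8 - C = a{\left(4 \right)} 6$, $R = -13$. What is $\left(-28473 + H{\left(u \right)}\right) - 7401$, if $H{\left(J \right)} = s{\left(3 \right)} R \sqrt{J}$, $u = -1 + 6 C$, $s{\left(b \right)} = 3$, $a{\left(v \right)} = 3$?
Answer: $-35874 - 39 i \sqrt{61} \approx -35874.0 - 304.6 i$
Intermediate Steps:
$C = -10$ ($C = 8 - 3 \cdot 6 = 8 - 18 = -10$)
$u = -61$ ($u = -1 + 6 \left(-10\right) = -1 - 60 = -61$)
$H{\left(J \right)} = - 39 \sqrt{J}$ ($H{\left(J \right)} = 3 \left(-13\right) \sqrt{J} = - 39 \sqrt{J}$)
$\left(-28473 + H{\left(u \right)}\right) - 7401 = \left(-28473 - 39 \sqrt{-61}\right) - 7401 = \left(-28473 - 39 i \sqrt{61}\right) - 7401 = -35874 - 39 i \sqrt{61}$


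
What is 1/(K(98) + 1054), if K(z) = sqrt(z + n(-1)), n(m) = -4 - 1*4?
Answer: 527/555413 - 3*sqrt(10)/1110826 ≈ 0.00094030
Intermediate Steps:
n(m) = -8 (n(m) = -4 - 4 = -8)
K(z) = sqrt(-8 + z) (K(z) = sqrt(z - 8) = sqrt(-8 + z))
1/(K(98) + 1054) = 1/(sqrt(-8 + 98) + 1054) = 1/(sqrt(90) + 1054) = 1/(3*sqrt(10) + 1054) = 1/(1054 + 3*sqrt(10))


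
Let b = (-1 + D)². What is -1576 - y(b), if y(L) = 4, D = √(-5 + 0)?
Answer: -1580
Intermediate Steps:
D = I*√5 (D = √(-5) = I*√5 ≈ 2.2361*I)
b = (-1 + I*√5)² ≈ -4.0 - 4.4721*I
-1576 - y(b) = -1576 - 1*4 = -1576 - 4 = -1580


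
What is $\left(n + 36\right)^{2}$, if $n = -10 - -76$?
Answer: $10404$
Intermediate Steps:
$n = 66$ ($n = -10 + 76 = 66$)
$\left(n + 36\right)^{2} = \left(66 + 36\right)^{2} = 102^{2} = 10404$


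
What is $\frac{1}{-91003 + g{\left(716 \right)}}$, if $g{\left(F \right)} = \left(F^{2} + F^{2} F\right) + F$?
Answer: $\frac{1}{367484065} \approx 2.7212 \cdot 10^{-9}$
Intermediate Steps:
$g{\left(F \right)} = F + F^{2} + F^{3}$ ($g{\left(F \right)} = \left(F^{2} + F^{3}\right) + F = F + F^{2} + F^{3}$)
$\frac{1}{-91003 + g{\left(716 \right)}} = \frac{1}{-91003 + 716 \left(1 + 716 + 716^{2}\right)} = \frac{1}{-91003 + 716 \left(1 + 716 + 512656\right)} = \frac{1}{-91003 + 716 \cdot 513373} = \frac{1}{-91003 + 367575068} = \frac{1}{367484065}$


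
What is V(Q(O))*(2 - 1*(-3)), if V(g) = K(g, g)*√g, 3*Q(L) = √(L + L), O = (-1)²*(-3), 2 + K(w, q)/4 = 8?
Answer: 40*(-2)^(¼)*3^(¾) ≈ 76.673 + 76.673*I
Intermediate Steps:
K(w, q) = 24 (K(w, q) = -8 + 4*8 = -8 + 32 = 24)
O = -3 (O = 1*(-3) = -3)
Q(L) = √2*√L/3 (Q(L) = √(L + L)/3 = √(2*L)/3 = (√2*√L)/3 = √2*√L/3)
V(g) = 24*√g
V(Q(O))*(2 - 1*(-3)) = (24*√(√2*√(-3)/3))*(2 - 1*(-3)) = (24*√(√2*(I*√3)/3))*(2 + 3) = (24*√(I*√6/3))*5 = (24*(2^(¼)*3^(¾)*√I/3))*5 = (8*2^(¼)*3^(¾)*√I)*5 = 40*2^(¼)*3^(¾)*√I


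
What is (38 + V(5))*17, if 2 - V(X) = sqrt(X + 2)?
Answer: 680 - 17*sqrt(7) ≈ 635.02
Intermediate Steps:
V(X) = 2 - sqrt(2 + X) (V(X) = 2 - sqrt(X + 2) = 2 - sqrt(2 + X))
(38 + V(5))*17 = (38 + (2 - sqrt(2 + 5)))*17 = (38 + (2 - sqrt(7)))*17 = (40 - sqrt(7))*17 = 680 - 17*sqrt(7)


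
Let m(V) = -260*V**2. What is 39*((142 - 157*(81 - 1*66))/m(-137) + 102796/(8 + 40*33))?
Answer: 47028867291/15578270 ≈ 3018.9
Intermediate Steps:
39*((142 - 157*(81 - 1*66))/m(-137) + 102796/(8 + 40*33)) = 39*((142 - 157*(81 - 1*66))/((-260*(-137)**2)) + 102796/(8 + 40*33)) = 39*((142 - 157*(81 - 66))/((-260*18769)) + 102796/(8 + 1320)) = 39*((142 - 157*15)/(-4879940) + 102796/1328) = 39*((142 - 2355)*(-1/4879940) + 102796*(1/1328)) = 39*(-2213*(-1/4879940) + 25699/332) = 39*(2213/4879940 + 25699/332) = 39*(15676289097/202517510) = 47028867291/15578270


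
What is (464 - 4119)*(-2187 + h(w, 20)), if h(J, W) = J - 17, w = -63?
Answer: 8285885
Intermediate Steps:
h(J, W) = -17 + J
(464 - 4119)*(-2187 + h(w, 20)) = (464 - 4119)*(-2187 + (-17 - 63)) = -3655*(-2187 - 80) = -3655*(-2267) = 8285885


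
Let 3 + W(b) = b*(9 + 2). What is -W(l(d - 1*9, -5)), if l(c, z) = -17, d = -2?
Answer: 190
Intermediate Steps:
W(b) = -3 + 11*b (W(b) = -3 + b*(9 + 2) = -3 + b*11 = -3 + 11*b)
-W(l(d - 1*9, -5)) = -(-3 + 11*(-17)) = -(-3 - 187) = -1*(-190) = 190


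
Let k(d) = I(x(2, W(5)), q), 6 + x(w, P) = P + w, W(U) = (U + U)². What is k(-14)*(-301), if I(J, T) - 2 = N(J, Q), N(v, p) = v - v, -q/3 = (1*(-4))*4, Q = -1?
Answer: -602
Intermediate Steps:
W(U) = 4*U² (W(U) = (2*U)² = 4*U²)
x(w, P) = -6 + P + w (x(w, P) = -6 + (P + w) = -6 + P + w)
q = 48 (q = -3*1*(-4)*4 = -(-12)*4 = -3*(-16) = 48)
N(v, p) = 0
I(J, T) = 2 (I(J, T) = 2 + 0 = 2)
k(d) = 2
k(-14)*(-301) = 2*(-301) = -602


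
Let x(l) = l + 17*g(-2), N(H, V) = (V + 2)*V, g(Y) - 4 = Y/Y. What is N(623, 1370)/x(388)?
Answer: 1879640/473 ≈ 3973.9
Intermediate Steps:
g(Y) = 5 (g(Y) = 4 + Y/Y = 4 + 1 = 5)
N(H, V) = V*(2 + V) (N(H, V) = (2 + V)*V = V*(2 + V))
x(l) = 85 + l (x(l) = l + 17*5 = l + 85 = 85 + l)
N(623, 1370)/x(388) = (1370*(2 + 1370))/(85 + 388) = (1370*1372)/473 = 1879640*(1/473) = 1879640/473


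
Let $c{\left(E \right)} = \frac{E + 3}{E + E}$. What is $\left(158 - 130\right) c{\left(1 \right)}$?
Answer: $56$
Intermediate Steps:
$c{\left(E \right)} = \frac{3 + E}{2 E}$
$\left(158 - 130\right) c{\left(1 \right)} = \left(158 - 130\right) \frac{3 + 1}{2 \cdot 1} = 28 \cdot \frac{1}{2} \cdot 1 \cdot 4 = 28 \cdot 2 = 56$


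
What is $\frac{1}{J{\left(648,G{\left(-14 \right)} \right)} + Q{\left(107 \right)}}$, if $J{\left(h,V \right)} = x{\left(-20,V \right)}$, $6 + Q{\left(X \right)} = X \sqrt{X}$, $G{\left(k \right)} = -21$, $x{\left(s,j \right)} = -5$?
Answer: $\frac{11}{1224922} + \frac{107 \sqrt{107}}{1224922} \approx 0.00091256$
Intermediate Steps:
$Q{\left(X \right)} = -6 + X^{\frac{3}{2}}$ ($Q{\left(X \right)} = -6 + X \sqrt{X} = -6 + X^{\frac{3}{2}}$)
$J{\left(h,V \right)} = -5$
$\frac{1}{J{\left(648,G{\left(-14 \right)} \right)} + Q{\left(107 \right)}} = \frac{1}{-5 - \left(6 - 107^{\frac{3}{2}}\right)} = \frac{1}{-5 - \left(6 - 107 \sqrt{107}\right)} = \frac{1}{-11 + 107 \sqrt{107}}$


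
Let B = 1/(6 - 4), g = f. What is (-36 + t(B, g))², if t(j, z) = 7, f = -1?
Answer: 841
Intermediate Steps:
g = -1
B = ½ (B = 1/2 = ½ ≈ 0.50000)
(-36 + t(B, g))² = (-36 + 7)² = (-29)² = 841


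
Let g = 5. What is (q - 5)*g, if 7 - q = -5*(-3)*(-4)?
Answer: 310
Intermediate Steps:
q = 67 (q = 7 - (-5*(-3))*(-4) = 7 - 15*(-4) = 7 - 1*(-60) = 7 + 60 = 67)
(q - 5)*g = (67 - 5)*5 = 62*5 = 310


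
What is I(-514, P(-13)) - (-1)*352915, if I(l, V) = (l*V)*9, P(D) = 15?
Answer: 283525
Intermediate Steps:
I(l, V) = 9*V*l (I(l, V) = (V*l)*9 = 9*V*l)
I(-514, P(-13)) - (-1)*352915 = 9*15*(-514) - (-1)*352915 = -69390 - 1*(-352915) = -69390 + 352915 = 283525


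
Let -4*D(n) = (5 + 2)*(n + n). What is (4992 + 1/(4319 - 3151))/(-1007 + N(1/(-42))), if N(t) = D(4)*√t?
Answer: -17614414797/3553244048 + 5830657*I*√42/3553244048 ≈ -4.9573 + 0.010634*I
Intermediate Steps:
D(n) = -7*n/2 (D(n) = -(5 + 2)*(n + n)/4 = -7*2*n/4 = -7*n/2)
N(t) = -14*√t (N(t) = (-7/2*4)*√t = -14*√t)
(4992 + 1/(4319 - 3151))/(-1007 + N(1/(-42))) = (4992 + 1/(4319 - 3151))/(-1007 - 14*I*√42/42) = (4992 + 1/1168)/(-1007 - I*√42/3) = 5830657/(1168*(-1007 - I*√42/3))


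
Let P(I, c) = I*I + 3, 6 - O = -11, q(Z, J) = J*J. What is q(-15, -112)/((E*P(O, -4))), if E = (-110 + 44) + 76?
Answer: 1568/365 ≈ 4.2959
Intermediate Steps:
q(Z, J) = J²
O = 17 (O = 6 - 1*(-11) = 6 + 11 = 17)
P(I, c) = 3 + I² (P(I, c) = I² + 3 = 3 + I²)
E = 10 (E = -66 + 76 = 10)
q(-15, -112)/((E*P(O, -4))) = (-112)²/((10*(3 + 17²))) = 12544/((10*(3 + 289))) = 12544/((10*292)) = 12544/2920 = 12544*(1/2920) = 1568/365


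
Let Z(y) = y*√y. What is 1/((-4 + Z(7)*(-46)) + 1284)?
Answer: 320/228153 + 161*√7/456306 ≈ 0.0023361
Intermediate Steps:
Z(y) = y^(3/2)
1/((-4 + Z(7)*(-46)) + 1284) = 1/((-4 + 7^(3/2)*(-46)) + 1284) = 1/((-4 + (7*√7)*(-46)) + 1284) = 1/((-4 - 322*√7) + 1284) = 1/(1280 - 322*√7)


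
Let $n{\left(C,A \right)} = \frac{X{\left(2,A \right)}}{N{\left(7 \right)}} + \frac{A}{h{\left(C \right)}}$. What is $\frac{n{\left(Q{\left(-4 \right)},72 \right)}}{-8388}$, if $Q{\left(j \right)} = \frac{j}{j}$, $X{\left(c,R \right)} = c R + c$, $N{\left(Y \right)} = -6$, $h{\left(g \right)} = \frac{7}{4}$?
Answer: $- \frac{353}{176148} \approx -0.002004$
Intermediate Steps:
$h{\left(g \right)} = \frac{7}{4}$ ($h{\left(g \right)} = 7 \cdot \frac{1}{4} = \frac{7}{4}$)
$X{\left(c,R \right)} = c + R c$ ($X{\left(c,R \right)} = R c + c = c + R c$)
$Q{\left(j \right)} = 1$
$n{\left(C,A \right)} = - \frac{1}{3} + \frac{5 A}{21}$ ($n{\left(C,A \right)} = \frac{2 \left(1 + A\right)}{-6} + \frac{A}{\frac{7}{4}} = \left(2 + 2 A\right) \left(- \frac{1}{6}\right) + A \frac{4}{7} = \left(- \frac{1}{3} - \frac{A}{3}\right) + \frac{4 A}{7} = - \frac{1}{3} + \frac{5 A}{21}$)
$\frac{n{\left(Q{\left(-4 \right)},72 \right)}}{-8388} = \frac{- \frac{1}{3} + \frac{5}{21} \cdot 72}{-8388} = \left(- \frac{1}{3} + \frac{120}{7}\right) \left(- \frac{1}{8388}\right) = \frac{353}{21} \left(- \frac{1}{8388}\right) = - \frac{353}{176148}$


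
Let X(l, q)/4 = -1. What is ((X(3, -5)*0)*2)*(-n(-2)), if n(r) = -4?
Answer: 0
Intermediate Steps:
X(l, q) = -4 (X(l, q) = 4*(-1) = -4)
((X(3, -5)*0)*2)*(-n(-2)) = (-4*0*2)*(-1*(-4)) = (0*2)*4 = 0*4 = 0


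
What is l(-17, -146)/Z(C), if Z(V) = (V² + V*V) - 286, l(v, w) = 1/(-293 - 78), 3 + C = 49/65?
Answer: 4225/432481378 ≈ 9.7692e-6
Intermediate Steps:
C = -146/65 (C = -3 + 49/65 = -146/65 ≈ -2.2462)
l(v, w) = -1/371 (l(v, w) = 1/(-371) = -1/371)
Z(V) = -286 + 2*V² (Z(V) = (V² + V²) - 286 = 2*V² - 286 = -286 + 2*V²)
l(-17, -146)/Z(C) = -1/(371*(-286 + 2*(-146/65)²)) = -1/(371*(-286 + 2*(21316/4225))) = -1/(371*(-286 + 42632/4225)) = -1/(371*(-1165718/4225)) = -1/371*(-4225/1165718) = 4225/432481378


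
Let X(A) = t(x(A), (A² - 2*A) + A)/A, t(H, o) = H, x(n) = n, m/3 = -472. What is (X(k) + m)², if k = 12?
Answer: 2002225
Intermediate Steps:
m = -1416 (m = 3*(-472) = -1416)
X(A) = 1 (X(A) = A/A = 1)
(X(k) + m)² = (1 - 1416)² = (-1415)² = 2002225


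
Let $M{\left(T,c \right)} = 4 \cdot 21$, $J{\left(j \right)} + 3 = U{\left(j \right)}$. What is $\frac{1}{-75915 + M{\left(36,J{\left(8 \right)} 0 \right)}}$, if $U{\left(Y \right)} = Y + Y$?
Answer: $- \frac{1}{75831} \approx -1.3187 \cdot 10^{-5}$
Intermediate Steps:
$U{\left(Y \right)} = 2 Y$
$J{\left(j \right)} = -3 + 2 j$
$M{\left(T,c \right)} = 84$
$\frac{1}{-75915 + M{\left(36,J{\left(8 \right)} 0 \right)}} = \frac{1}{-75915 + 84} = \frac{1}{-75831} = - \frac{1}{75831}$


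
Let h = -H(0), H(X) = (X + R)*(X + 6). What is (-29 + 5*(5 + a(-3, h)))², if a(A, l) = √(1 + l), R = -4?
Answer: 441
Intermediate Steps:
H(X) = (-4 + X)*(6 + X) (H(X) = (X - 4)*(X + 6) = (-4 + X)*(6 + X))
h = 24 (h = -(-24 + 0² + 2*0) = -(-24 + 0 + 0) = -1*(-24) = 24)
(-29 + 5*(5 + a(-3, h)))² = (-29 + 5*(5 + √(1 + 24)))² = (-29 + 5*(5 + √25))² = (-29 + 5*(5 + 5))² = (-29 + 5*10)² = (-29 + 50)² = 21² = 441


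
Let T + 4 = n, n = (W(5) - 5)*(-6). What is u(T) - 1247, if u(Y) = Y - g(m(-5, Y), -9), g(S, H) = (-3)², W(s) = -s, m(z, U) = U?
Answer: -1200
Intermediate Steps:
g(S, H) = 9
n = 60 (n = (-1*5 - 5)*(-6) = (-5 - 5)*(-6) = -10*(-6) = 60)
T = 56 (T = -4 + 60 = 56)
u(Y) = -9 + Y (u(Y) = Y - 1*9 = Y - 9 = -9 + Y)
u(T) - 1247 = (-9 + 56) - 1247 = 47 - 1247 = -1200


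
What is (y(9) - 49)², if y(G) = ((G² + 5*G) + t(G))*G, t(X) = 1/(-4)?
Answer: 18757561/16 ≈ 1.1723e+6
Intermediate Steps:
t(X) = -¼
y(G) = G*(-¼ + G² + 5*G) (y(G) = ((G² + 5*G) - ¼)*G = (-¼ + G² + 5*G)*G = G*(-¼ + G² + 5*G))
(y(9) - 49)² = (9*(-¼ + 9² + 5*9) - 49)² = (9*(-¼ + 81 + 45) - 49)² = (9*(503/4) - 49)² = (4527/4 - 49)² = (4331/4)² = 18757561/16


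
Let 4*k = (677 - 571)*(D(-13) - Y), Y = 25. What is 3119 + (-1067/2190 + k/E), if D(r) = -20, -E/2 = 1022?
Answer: 191262979/61320 ≈ 3119.1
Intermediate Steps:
E = -2044 (E = -2*1022 = -2044)
k = -2385/2 (k = ((677 - 571)*(-20 - 1*25))/4 = (106*(-20 - 25))/4 = (106*(-45))/4 = (¼)*(-4770) = -2385/2 ≈ -1192.5)
3119 + (-1067/2190 + k/E) = 3119 + (-1067/2190 - 2385/2/(-2044)) = 3119 + (-1067*1/2190 - 2385/2*(-1/2044)) = 3119 + (-1067/2190 + 2385/4088) = 3119 + 5899/61320 = 191262979/61320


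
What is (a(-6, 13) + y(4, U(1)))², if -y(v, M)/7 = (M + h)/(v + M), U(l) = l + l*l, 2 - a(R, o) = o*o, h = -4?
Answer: 244036/9 ≈ 27115.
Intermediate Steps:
a(R, o) = 2 - o² (a(R, o) = 2 - o*o = 2 - o²)
U(l) = l + l²
y(v, M) = -7*(-4 + M)/(M + v) (y(v, M) = -7*(M - 4)/(v + M) = -7*(-4 + M)/(M + v))
(a(-6, 13) + y(4, U(1)))² = ((2 - 1*13²) + 7*(4 - (1 + 1))/(1*(1 + 1) + 4))² = ((2 - 1*169) + 7*(4 - 2)/(1*2 + 4))² = ((2 - 169) + 7*(4 - 1*2)/(2 + 4))² = (-167 + 7*(4 - 2)/6)² = (-167 + 7*(⅙)*2)² = (-167 + 7/3)² = (-494/3)² = 244036/9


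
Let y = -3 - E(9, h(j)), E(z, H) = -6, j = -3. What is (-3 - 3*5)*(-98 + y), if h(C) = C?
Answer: 1710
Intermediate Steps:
y = 3 (y = -3 - 1*(-6) = -3 + 6 = 3)
(-3 - 3*5)*(-98 + y) = (-3 - 3*5)*(-98 + 3) = (-3 - 15)*(-95) = -18*(-95) = 1710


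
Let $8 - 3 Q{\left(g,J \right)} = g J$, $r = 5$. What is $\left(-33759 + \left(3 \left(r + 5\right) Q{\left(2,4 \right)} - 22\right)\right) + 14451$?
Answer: $-19330$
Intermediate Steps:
$Q{\left(g,J \right)} = \frac{8}{3} - \frac{J g}{3}$ ($Q{\left(g,J \right)} = \frac{8}{3} - \frac{g J}{3} = \frac{8}{3} - \frac{J g}{3}$)
$\left(-33759 + \left(3 \left(r + 5\right) Q{\left(2,4 \right)} - 22\right)\right) + 14451 = \left(-33759 - \left(22 - 3 \left(5 + 5\right) \left(\frac{8}{3} - \frac{4}{3} \cdot 2\right)\right)\right) + 14451 = \left(-33759 - \left(22 - 3 \cdot 10 \left(\frac{8}{3} - \frac{8}{3}\right)\right)\right) + 14451 = \left(-33759 + \left(30 \cdot 0 - 22\right)\right) + 14451 = \left(-33759 + \left(0 - 22\right)\right) + 14451 = \left(-33759 - 22\right) + 14451 = -33781 + 14451 = -19330$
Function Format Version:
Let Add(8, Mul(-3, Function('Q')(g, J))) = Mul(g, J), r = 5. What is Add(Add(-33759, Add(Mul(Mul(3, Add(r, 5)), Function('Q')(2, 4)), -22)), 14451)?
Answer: -19330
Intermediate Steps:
Function('Q')(g, J) = Add(Rational(8, 3), Mul(Rational(-1, 3), J, g)) (Function('Q')(g, J) = Add(Rational(8, 3), Mul(Rational(-1, 3), Mul(g, J))) = Add(Rational(8, 3), Mul(Rational(-1, 3), Mul(J, g))) = Add(Rational(8, 3), Mul(Rational(-1, 3), J, g)))
Add(Add(-33759, Add(Mul(Mul(3, Add(r, 5)), Function('Q')(2, 4)), -22)), 14451) = Add(Add(-33759, Add(Mul(Mul(3, Add(5, 5)), Add(Rational(8, 3), Mul(Rational(-1, 3), 4, 2))), -22)), 14451) = Add(Add(-33759, Add(Mul(Mul(3, 10), Add(Rational(8, 3), Rational(-8, 3))), -22)), 14451) = Add(Add(-33759, Add(Mul(30, 0), -22)), 14451) = Add(Add(-33759, Add(0, -22)), 14451) = Add(Add(-33759, -22), 14451) = Add(-33781, 14451) = -19330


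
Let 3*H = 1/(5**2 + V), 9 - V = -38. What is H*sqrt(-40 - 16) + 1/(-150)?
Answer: -1/150 + I*sqrt(14)/108 ≈ -0.0066667 + 0.034645*I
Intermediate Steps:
V = 47 (V = 9 - 1*(-38) = 9 + 38 = 47)
H = 1/216 (H = 1/(3*(5**2 + 47)) = 1/(3*(25 + 47)) = (1/3)/72 = (1/3)*(1/72) = 1/216 ≈ 0.0046296)
H*sqrt(-40 - 16) + 1/(-150) = sqrt(-40 - 16)/216 + 1/(-150) = sqrt(-56)/216 - 1/150 = (2*I*sqrt(14))/216 - 1/150 = I*sqrt(14)/108 - 1/150 = -1/150 + I*sqrt(14)/108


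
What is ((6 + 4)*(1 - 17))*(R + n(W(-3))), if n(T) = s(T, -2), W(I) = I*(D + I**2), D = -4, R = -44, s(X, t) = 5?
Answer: 6240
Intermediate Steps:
W(I) = I*(-4 + I**2)
n(T) = 5
((6 + 4)*(1 - 17))*(R + n(W(-3))) = ((6 + 4)*(1 - 17))*(-44 + 5) = (10*(-16))*(-39) = -160*(-39) = 6240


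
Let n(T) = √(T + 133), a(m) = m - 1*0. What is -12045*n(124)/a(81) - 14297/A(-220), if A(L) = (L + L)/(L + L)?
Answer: -14297 - 4015*√257/27 ≈ -16681.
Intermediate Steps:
a(m) = m (a(m) = m + 0 = m)
A(L) = 1 (A(L) = (2*L)/((2*L)) = (2*L)*(1/(2*L)) = 1)
n(T) = √(133 + T)
-12045*n(124)/a(81) - 14297/A(-220) = -12045*√(133 + 124)/81 - 14297/1 = -12045*√257/81 - 14297*1 = -12045*√257/81 - 14297 = -4015*√257/27 - 14297 = -14297 - 4015*√257/27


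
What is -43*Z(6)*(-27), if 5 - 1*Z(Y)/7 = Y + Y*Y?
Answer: -300699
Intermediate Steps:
Z(Y) = 35 - 7*Y - 7*Y² (Z(Y) = 35 - 7*(Y + Y*Y) = 35 - 7*(Y + Y²) = 35 + (-7*Y - 7*Y²) = 35 - 7*Y - 7*Y²)
-43*Z(6)*(-27) = -43*(35 - 7*6 - 7*6²)*(-27) = -43*(35 - 42 - 7*36)*(-27) = -43*(35 - 42 - 252)*(-27) = -43*(-259)*(-27) = 11137*(-27) = -300699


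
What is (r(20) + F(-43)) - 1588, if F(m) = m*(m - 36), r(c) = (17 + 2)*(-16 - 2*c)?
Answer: 745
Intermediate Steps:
r(c) = -304 - 38*c (r(c) = 19*(-16 - 2*c) = -304 - 38*c)
F(m) = m*(-36 + m)
(r(20) + F(-43)) - 1588 = ((-304 - 38*20) - 43*(-36 - 43)) - 1588 = ((-304 - 760) - 43*(-79)) - 1588 = (-1064 + 3397) - 1588 = 2333 - 1588 = 745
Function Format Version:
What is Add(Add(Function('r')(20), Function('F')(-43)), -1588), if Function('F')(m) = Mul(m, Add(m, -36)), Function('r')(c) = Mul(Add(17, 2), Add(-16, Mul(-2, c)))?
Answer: 745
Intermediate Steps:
Function('r')(c) = Add(-304, Mul(-38, c)) (Function('r')(c) = Mul(19, Add(-16, Mul(-2, c))) = Add(-304, Mul(-38, c)))
Function('F')(m) = Mul(m, Add(-36, m))
Add(Add(Function('r')(20), Function('F')(-43)), -1588) = Add(Add(Add(-304, Mul(-38, 20)), Mul(-43, Add(-36, -43))), -1588) = Add(Add(Add(-304, -760), Mul(-43, -79)), -1588) = Add(Add(-1064, 3397), -1588) = Add(2333, -1588) = 745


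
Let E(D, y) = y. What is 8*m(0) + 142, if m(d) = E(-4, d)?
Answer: 142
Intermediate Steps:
m(d) = d
8*m(0) + 142 = 8*0 + 142 = 0 + 142 = 142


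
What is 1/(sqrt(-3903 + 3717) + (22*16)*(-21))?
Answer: -1232/9106975 - I*sqrt(186)/54641850 ≈ -0.00013528 - 2.4959e-7*I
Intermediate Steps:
1/(sqrt(-3903 + 3717) + (22*16)*(-21)) = 1/(sqrt(-186) + 352*(-21)) = 1/(I*sqrt(186) - 7392) = 1/(-7392 + I*sqrt(186))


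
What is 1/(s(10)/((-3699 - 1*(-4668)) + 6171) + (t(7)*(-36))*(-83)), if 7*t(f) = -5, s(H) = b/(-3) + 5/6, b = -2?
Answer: -4760/10159199 ≈ -0.00046854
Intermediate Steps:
s(H) = 3/2 (s(H) = -2/(-3) + 5/6 = -2*(-1/3) + 5*(1/6) = 2/3 + 5/6 = 3/2)
t(f) = -5/7 (t(f) = (1/7)*(-5) = -5/7)
1/(s(10)/((-3699 - 1*(-4668)) + 6171) + (t(7)*(-36))*(-83)) = 1/(3/(2*((-3699 - 1*(-4668)) + 6171)) - 5/7*(-36)*(-83)) = 1/(3/(2*((-3699 + 4668) + 6171)) + (180/7)*(-83)) = 1/(3/(2*(969 + 6171)) - 14940/7) = 1/((3/2)/7140 - 14940/7) = 1/((3/2)*(1/7140) - 14940/7) = 1/(1/4760 - 14940/7) = 1/(-10159199/4760) = -4760/10159199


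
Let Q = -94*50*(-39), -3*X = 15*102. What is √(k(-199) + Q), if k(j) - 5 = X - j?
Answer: √182994 ≈ 427.78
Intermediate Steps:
X = -510 (X = -5*102 = -⅓*1530 = -510)
k(j) = -505 - j (k(j) = 5 + (-510 - j) = -505 - j)
Q = 183300 (Q = -4700*(-39) = 183300)
√(k(-199) + Q) = √((-505 - 1*(-199)) + 183300) = √((-505 + 199) + 183300) = √(-306 + 183300) = √182994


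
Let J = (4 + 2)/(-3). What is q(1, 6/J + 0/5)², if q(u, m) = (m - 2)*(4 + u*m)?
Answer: 25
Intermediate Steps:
J = -2 (J = 6*(-⅓) = -2)
q(u, m) = (-2 + m)*(4 + m*u)
q(1, 6/J + 0/5)² = (-8 + 4*(6/(-2) + 0/5) + 1*(6/(-2) + 0/5)² - 2*(6/(-2) + 0/5)*1)² = (-8 + 4*(6*(-½) + 0*(⅕)) + 1*(6*(-½) + 0*(⅕))² - 2*(6*(-½) + 0*(⅕))*1)² = (-8 + 4*(-3 + 0) + 1*(-3 + 0)² - 2*(-3 + 0)*1)² = (-8 + 4*(-3) + 1*(-3)² - 2*(-3)*1)² = (-8 - 12 + 1*9 + 6)² = (-8 - 12 + 9 + 6)² = (-5)² = 25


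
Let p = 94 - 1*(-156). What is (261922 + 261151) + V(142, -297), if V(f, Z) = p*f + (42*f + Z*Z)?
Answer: 652746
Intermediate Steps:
p = 250 (p = 94 + 156 = 250)
V(f, Z) = Z² + 292*f (V(f, Z) = 250*f + (42*f + Z*Z) = 250*f + (42*f + Z²) = 250*f + (Z² + 42*f) = Z² + 292*f)
(261922 + 261151) + V(142, -297) = (261922 + 261151) + ((-297)² + 292*142) = 523073 + (88209 + 41464) = 523073 + 129673 = 652746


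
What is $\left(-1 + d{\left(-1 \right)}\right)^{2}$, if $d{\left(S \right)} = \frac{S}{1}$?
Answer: $4$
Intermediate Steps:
$d{\left(S \right)} = S$ ($d{\left(S \right)} = S 1 = S$)
$\left(-1 + d{\left(-1 \right)}\right)^{2} = \left(-1 - 1\right)^{2} = \left(-2\right)^{2} = 4$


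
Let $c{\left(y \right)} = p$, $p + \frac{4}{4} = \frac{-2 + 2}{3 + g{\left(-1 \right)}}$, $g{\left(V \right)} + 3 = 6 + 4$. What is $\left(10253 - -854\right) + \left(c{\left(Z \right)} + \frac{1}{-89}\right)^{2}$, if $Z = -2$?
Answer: $\frac{87986647}{7921} \approx 11108.0$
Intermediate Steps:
$g{\left(V \right)} = 7$ ($g{\left(V \right)} = -3 + \left(6 + 4\right) = -3 + 10 = 7$)
$p = -1$ ($p = -1 + \frac{-2 + 2}{3 + 7} = -1 + \frac{0}{10} = -1 + 0 \cdot \frac{1}{10} = -1 + 0 = -1$)
$c{\left(y \right)} = -1$
$\left(10253 - -854\right) + \left(c{\left(Z \right)} + \frac{1}{-89}\right)^{2} = \left(10253 - -854\right) + \left(-1 + \frac{1}{-89}\right)^{2} = \left(10253 + 854\right) + \left(-1 - \frac{1}{89}\right)^{2} = 11107 + \left(- \frac{90}{89}\right)^{2} = 11107 + \frac{8100}{7921} = \frac{87986647}{7921}$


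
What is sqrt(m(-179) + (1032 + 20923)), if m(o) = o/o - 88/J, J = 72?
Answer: 11*sqrt(1633)/3 ≈ 148.17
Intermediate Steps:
m(o) = -2/9 (m(o) = o/o - 88/72 = 1 - 88*1/72 = 1 - 11/9 = -2/9)
sqrt(m(-179) + (1032 + 20923)) = sqrt(-2/9 + (1032 + 20923)) = sqrt(-2/9 + 21955) = sqrt(197593/9) = 11*sqrt(1633)/3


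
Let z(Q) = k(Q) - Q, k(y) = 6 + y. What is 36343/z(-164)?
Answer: 36343/6 ≈ 6057.2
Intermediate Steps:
z(Q) = 6 (z(Q) = (6 + Q) - Q = 6)
36343/z(-164) = 36343/6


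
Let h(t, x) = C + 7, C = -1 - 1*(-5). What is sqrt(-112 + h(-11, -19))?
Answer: I*sqrt(101) ≈ 10.05*I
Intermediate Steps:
C = 4 (C = -1 + 5 = 4)
h(t, x) = 11 (h(t, x) = 4 + 7 = 11)
sqrt(-112 + h(-11, -19)) = sqrt(-112 + 11) = sqrt(-101) = I*sqrt(101)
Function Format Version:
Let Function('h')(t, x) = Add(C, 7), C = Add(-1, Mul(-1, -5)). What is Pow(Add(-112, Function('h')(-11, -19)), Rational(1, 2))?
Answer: Mul(I, Pow(101, Rational(1, 2))) ≈ Mul(10.050, I)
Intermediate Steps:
C = 4 (C = Add(-1, 5) = 4)
Function('h')(t, x) = 11 (Function('h')(t, x) = Add(4, 7) = 11)
Pow(Add(-112, Function('h')(-11, -19)), Rational(1, 2)) = Pow(Add(-112, 11), Rational(1, 2)) = Pow(-101, Rational(1, 2)) = Mul(I, Pow(101, Rational(1, 2)))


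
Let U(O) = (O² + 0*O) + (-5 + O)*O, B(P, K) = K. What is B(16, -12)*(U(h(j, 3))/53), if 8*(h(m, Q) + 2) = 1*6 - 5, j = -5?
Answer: -1575/424 ≈ -3.7146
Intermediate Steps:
h(m, Q) = -15/8 (h(m, Q) = -2 + (1*6 - 5)/8 = -2 + (6 - 5)/8 = -2 + (⅛)*1 = -2 + ⅛ = -15/8)
U(O) = O² + O*(-5 + O) (U(O) = (O² + 0) + O*(-5 + O) = O² + O*(-5 + O))
B(16, -12)*(U(h(j, 3))/53) = -12*(-15*(-5 + 2*(-15/8))/8)/53 = -12*(-15*(-5 - 15/4)/8)/53 = -12*(-15/8*(-35/4))/53 = -1575/(8*53) = -12*525/1696 = -1575/424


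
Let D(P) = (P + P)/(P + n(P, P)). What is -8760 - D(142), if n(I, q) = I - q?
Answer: -8762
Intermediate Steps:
D(P) = 2 (D(P) = (P + P)/(P + (P - P)) = (2*P)/(P + 0) = (2*P)/P = 2)
-8760 - D(142) = -8760 - 1*2 = -8760 - 2 = -8762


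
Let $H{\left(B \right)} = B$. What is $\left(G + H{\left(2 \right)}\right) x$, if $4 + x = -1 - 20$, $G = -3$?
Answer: $25$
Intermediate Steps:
$x = -25$ ($x = -4 - 21 = -25$)
$\left(G + H{\left(2 \right)}\right) x = \left(-3 + 2\right) \left(-25\right) = \left(-1\right) \left(-25\right) = 25$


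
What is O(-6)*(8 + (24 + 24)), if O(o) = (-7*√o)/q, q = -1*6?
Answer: 196*I*√6/3 ≈ 160.03*I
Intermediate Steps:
q = -6
O(o) = 7*√o/6 (O(o) = -7*√o/(-6) = -7*√o*(-⅙) = 7*√o/6)
O(-6)*(8 + (24 + 24)) = (7*√(-6)/6)*(8 + (24 + 24)) = (7*(I*√6)/6)*(8 + 48) = (7*I*√6/6)*56 = 196*I*√6/3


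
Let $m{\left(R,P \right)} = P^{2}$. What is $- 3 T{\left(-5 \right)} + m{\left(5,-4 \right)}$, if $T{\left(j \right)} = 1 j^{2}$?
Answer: $-59$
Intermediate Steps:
$T{\left(j \right)} = j^{2}$
$- 3 T{\left(-5 \right)} + m{\left(5,-4 \right)} = - 3 \left(-5\right)^{2} + \left(-4\right)^{2} = \left(-3\right) 25 + 16 = -75 + 16 = -59$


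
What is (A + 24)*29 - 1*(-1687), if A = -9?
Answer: 2122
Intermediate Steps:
(A + 24)*29 - 1*(-1687) = (-9 + 24)*29 - 1*(-1687) = 15*29 + 1687 = 435 + 1687 = 2122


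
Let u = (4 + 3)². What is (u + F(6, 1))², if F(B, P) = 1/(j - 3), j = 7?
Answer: 38809/16 ≈ 2425.6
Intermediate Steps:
u = 49 (u = 7² = 49)
F(B, P) = ¼ (F(B, P) = 1/(7 - 3) = 1/4 = ¼)
(u + F(6, 1))² = (49 + ¼)² = (197/4)² = 38809/16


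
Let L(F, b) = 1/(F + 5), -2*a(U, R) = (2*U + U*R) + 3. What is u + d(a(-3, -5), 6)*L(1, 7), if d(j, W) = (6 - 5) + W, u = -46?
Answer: -269/6 ≈ -44.833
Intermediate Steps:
a(U, R) = -3/2 - U - R*U/2 (a(U, R) = -((2*U + U*R) + 3)/2 = -((2*U + R*U) + 3)/2 = -(3 + 2*U + R*U)/2 = -3/2 - U - R*U/2)
L(F, b) = 1/(5 + F)
d(j, W) = 1 + W
u + d(a(-3, -5), 6)*L(1, 7) = -46 + (1 + 6)/(5 + 1) = -46 + 7/6 = -269/6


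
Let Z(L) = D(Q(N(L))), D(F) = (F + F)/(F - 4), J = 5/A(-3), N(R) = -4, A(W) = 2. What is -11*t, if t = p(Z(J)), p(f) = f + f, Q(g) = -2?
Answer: -44/3 ≈ -14.667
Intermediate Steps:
J = 5/2 ≈ 2.5000
D(F) = 2*F/(-4 + F) (D(F) = (2*F)/(-4 + F) = 2*F/(-4 + F))
Z(L) = 2/3 (Z(L) = 2*(-2)/(-4 - 2) = 2*(-2)/(-6) = 2*(-2)*(-1/6) = 2/3)
p(f) = 2*f
t = 4/3 (t = 2*(2/3) = 4/3 ≈ 1.3333)
-11*t = -11*4/3 = -44/3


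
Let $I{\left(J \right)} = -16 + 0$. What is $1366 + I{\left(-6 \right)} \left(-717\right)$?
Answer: $12838$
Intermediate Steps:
$I{\left(J \right)} = -16$
$1366 + I{\left(-6 \right)} \left(-717\right) = 1366 - -11472 = 1366 + 11472 = 12838$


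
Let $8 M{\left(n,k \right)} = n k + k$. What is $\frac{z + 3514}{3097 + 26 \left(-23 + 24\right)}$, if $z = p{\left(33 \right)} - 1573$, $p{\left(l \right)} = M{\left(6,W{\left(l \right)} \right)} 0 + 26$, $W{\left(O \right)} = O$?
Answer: $\frac{1967}{3123} \approx 0.62984$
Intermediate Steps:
$M{\left(n,k \right)} = \frac{k}{8} + \frac{k n}{8}$ ($M{\left(n,k \right)} = \frac{n k + k}{8} = \frac{k n + k}{8} = \frac{k + k n}{8} = \frac{k}{8} + \frac{k n}{8}$)
$p{\left(l \right)} = 26$ ($p{\left(l \right)} = \frac{l \left(1 + 6\right)}{8} \cdot 0 + 26 = \frac{1}{8} l 7 \cdot 0 + 26 = \frac{7 l}{8} \cdot 0 + 26 = 0 + 26 = 26$)
$z = -1547$ ($z = 26 - 1573 = -1547$)
$\frac{z + 3514}{3097 + 26 \left(-23 + 24\right)} = \frac{-1547 + 3514}{3097 + 26 \left(-23 + 24\right)} = \frac{1967}{3097 + 26 \cdot 1} = \frac{1967}{3097 + 26} = \frac{1967}{3123}$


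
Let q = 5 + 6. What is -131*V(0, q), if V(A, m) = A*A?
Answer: 0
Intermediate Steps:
q = 11
V(A, m) = A²
-131*V(0, q) = -131*0² = -131*0 = 0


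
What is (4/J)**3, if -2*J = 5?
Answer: -512/125 ≈ -4.0960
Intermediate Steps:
J = -5/2 (J = -1/2*5 = -5/2 ≈ -2.5000)
(4/J)**3 = (4/(-5/2))**3 = (4*(-2/5))**3 = (-8/5)**3 = -512/125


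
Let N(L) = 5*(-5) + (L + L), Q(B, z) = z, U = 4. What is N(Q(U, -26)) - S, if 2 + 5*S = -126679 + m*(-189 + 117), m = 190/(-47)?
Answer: 5922232/235 ≈ 25201.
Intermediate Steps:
m = -190/47 (m = 190*(-1/47) = -190/47 ≈ -4.0426)
N(L) = -25 + 2*L
S = -5940327/235 (S = -2/5 + (-126679 - 190*(-189 + 117)/47)/5 = -2/5 + (-126679 - 190/47*(-72))/5 = -2/5 + (-126679 + 13680/47)/5 = -2/5 + (1/5)*(-5940233/47) = -2/5 - 5940233/235 = -5940327/235 ≈ -25278.)
N(Q(U, -26)) - S = (-25 + 2*(-26)) - 1*(-5940327/235) = (-25 - 52) + 5940327/235 = -77 + 5940327/235 = 5922232/235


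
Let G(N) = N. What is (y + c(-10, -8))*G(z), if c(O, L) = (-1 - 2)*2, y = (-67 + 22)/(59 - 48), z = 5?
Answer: -555/11 ≈ -50.455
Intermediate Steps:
y = -45/11 ≈ -4.0909
c(O, L) = -6 (c(O, L) = -3*2 = -6)
(y + c(-10, -8))*G(z) = (-45/11 - 6)*5 = -111/11*5 = -555/11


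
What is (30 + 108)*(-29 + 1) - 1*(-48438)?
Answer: 44574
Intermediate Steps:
(30 + 108)*(-29 + 1) - 1*(-48438) = 138*(-28) + 48438 = -3864 + 48438 = 44574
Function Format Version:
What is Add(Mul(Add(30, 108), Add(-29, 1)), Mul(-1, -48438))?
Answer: 44574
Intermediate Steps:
Add(Mul(Add(30, 108), Add(-29, 1)), Mul(-1, -48438)) = Add(Mul(138, -28), 48438) = Add(-3864, 48438) = 44574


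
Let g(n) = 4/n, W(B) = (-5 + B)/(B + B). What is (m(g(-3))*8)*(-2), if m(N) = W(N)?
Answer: -38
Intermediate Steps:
W(B) = (-5 + B)/(2*B) (W(B) = (-5 + B)/((2*B)) = (-5 + B)*(1/(2*B)) = (-5 + B)/(2*B))
m(N) = (-5 + N)/(2*N)
(m(g(-3))*8)*(-2) = (((-5 + 4/(-3))/(2*((4/(-3)))))*8)*(-2) = (((-5 + 4*(-⅓))/(2*((4*(-⅓)))))*8)*(-2) = (((-5 - 4/3)/(2*(-4/3)))*8)*(-2) = (((½)*(-¾)*(-19/3))*8)*(-2) = ((19/8)*8)*(-2) = 19*(-2) = -38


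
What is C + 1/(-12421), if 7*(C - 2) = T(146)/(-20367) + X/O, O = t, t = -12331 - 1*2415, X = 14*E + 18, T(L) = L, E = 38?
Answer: 356561048138/178855804449 ≈ 1.9936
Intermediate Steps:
X = 550 (X = 14*38 + 18 = 532 + 18 = 550)
t = -14746 (t = -12331 - 2415 = -14746)
O = -14746
C = 28707467/14399469 (C = 2 + (146/(-20367) + 550/(-14746))/7 = 2 + (146*(-1/20367) + 550*(-1/14746))/7 = 2 + (-2/279 - 275/7373)/7 = 2 + (1/7)*(-91471/2057067) = 2 - 91471/14399469 = 28707467/14399469 ≈ 1.9936)
C + 1/(-12421) = 28707467/14399469 + 1/(-12421) = 28707467/14399469 - 1/12421 = 356561048138/178855804449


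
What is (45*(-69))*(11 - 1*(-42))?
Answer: -164565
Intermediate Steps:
(45*(-69))*(11 - 1*(-42)) = -3105*(11 + 42) = -3105*53 = -164565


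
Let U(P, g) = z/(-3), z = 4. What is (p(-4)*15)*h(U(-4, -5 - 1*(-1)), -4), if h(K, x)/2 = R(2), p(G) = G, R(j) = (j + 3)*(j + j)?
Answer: -2400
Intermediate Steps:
R(j) = 2*j*(3 + j) (R(j) = (3 + j)*(2*j) = 2*j*(3 + j))
U(P, g) = -4/3 (U(P, g) = 4/(-3) = 4*(-⅓) = -4/3)
h(K, x) = 40 (h(K, x) = 2*(2*2*(3 + 2)) = 2*(2*2*5) = 2*20 = 40)
(p(-4)*15)*h(U(-4, -5 - 1*(-1)), -4) = -4*15*40 = -60*40 = -2400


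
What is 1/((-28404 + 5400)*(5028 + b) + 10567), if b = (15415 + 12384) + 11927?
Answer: -1/1029510449 ≈ -9.7134e-10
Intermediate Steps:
b = 39726 (b = 27799 + 11927 = 39726)
1/((-28404 + 5400)*(5028 + b) + 10567) = 1/((-28404 + 5400)*(5028 + 39726) + 10567) = 1/(-23004*44754 + 10567) = 1/(-1029521016 + 10567) = 1/(-1029510449) = -1/1029510449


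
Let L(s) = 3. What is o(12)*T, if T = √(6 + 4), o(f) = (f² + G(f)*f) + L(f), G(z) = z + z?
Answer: 435*√10 ≈ 1375.6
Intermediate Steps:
G(z) = 2*z
o(f) = 3 + 3*f² (o(f) = (f² + (2*f)*f) + 3 = (f² + 2*f²) + 3 = 3*f² + 3 = 3 + 3*f²)
T = √10 ≈ 3.1623
o(12)*T = (3 + 3*12²)*√10 = (3 + 3*144)*√10 = (3 + 432)*√10 = 435*√10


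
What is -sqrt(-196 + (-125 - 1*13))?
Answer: -I*sqrt(334) ≈ -18.276*I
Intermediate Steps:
-sqrt(-196 + (-125 - 1*13)) = -sqrt(-196 + (-125 - 13)) = -sqrt(-196 - 138) = -sqrt(-334) = -I*sqrt(334)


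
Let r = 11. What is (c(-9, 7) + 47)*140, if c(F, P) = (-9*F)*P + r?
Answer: 87500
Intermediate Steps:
c(F, P) = 11 - 9*F*P (c(F, P) = (-9*F)*P + 11 = -9*F*P + 11 = 11 - 9*F*P)
(c(-9, 7) + 47)*140 = ((11 - 9*(-9)*7) + 47)*140 = ((11 + 567) + 47)*140 = (578 + 47)*140 = 625*140 = 87500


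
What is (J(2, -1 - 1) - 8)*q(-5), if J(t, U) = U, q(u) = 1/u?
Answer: 2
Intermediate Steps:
(J(2, -1 - 1) - 8)*q(-5) = ((-1 - 1) - 8)/(-5) = (-2 - 8)*(-1/5) = -10*(-1/5) = 2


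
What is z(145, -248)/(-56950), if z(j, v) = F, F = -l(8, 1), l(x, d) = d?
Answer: 1/56950 ≈ 1.7559e-5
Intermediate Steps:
F = -1 (F = -1*1 = -1)
z(j, v) = -1
z(145, -248)/(-56950) = -1/(-56950) = -1*(-1/56950) = 1/56950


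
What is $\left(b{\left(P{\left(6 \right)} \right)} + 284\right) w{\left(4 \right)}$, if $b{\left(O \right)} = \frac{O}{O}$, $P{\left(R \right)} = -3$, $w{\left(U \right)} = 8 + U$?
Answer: $3420$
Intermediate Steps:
$b{\left(O \right)} = 1$
$\left(b{\left(P{\left(6 \right)} \right)} + 284\right) w{\left(4 \right)} = \left(1 + 284\right) \left(8 + 4\right) = 285 \cdot 12 = 3420$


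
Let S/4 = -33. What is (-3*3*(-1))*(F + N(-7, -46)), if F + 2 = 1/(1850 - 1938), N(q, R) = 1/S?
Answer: -1599/88 ≈ -18.170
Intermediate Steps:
S = -132 (S = 4*(-33) = -132)
N(q, R) = -1/132 (N(q, R) = 1/(-132) = -1/132)
F = -177/88 (F = -2 + 1/(1850 - 1938) = -2 + 1/(-88) = -2 - 1/88 = -177/88 ≈ -2.0114)
(-3*3*(-1))*(F + N(-7, -46)) = (-3*3*(-1))*(-177/88 - 1/132) = -9*(-1)*(-533/264) = 9*(-533/264) = -1599/88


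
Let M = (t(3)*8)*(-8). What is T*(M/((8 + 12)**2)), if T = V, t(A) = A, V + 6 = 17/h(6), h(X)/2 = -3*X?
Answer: 233/75 ≈ 3.1067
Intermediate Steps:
h(X) = -6*X (h(X) = 2*(-3*X) = -6*X)
V = -233/36 (V = -6 + 17/((-6*6)) = -6 + 17/(-36) = -6 + 17*(-1/36) = -6 - 17/36 = -233/36 ≈ -6.4722)
T = -233/36 ≈ -6.4722
M = -192 (M = (3*8)*(-8) = 24*(-8) = -192)
T*(M/((8 + 12)**2)) = -(-3728)/(3*((8 + 12)**2)) = -(-3728)/(3*(20**2)) = -(-3728)/(3*400) = -233/36*(-12/25) = 233/75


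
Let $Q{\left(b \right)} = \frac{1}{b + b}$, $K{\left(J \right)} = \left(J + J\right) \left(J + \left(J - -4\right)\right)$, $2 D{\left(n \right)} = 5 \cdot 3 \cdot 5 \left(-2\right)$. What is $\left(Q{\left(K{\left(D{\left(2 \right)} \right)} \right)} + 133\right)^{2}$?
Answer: $\frac{33935296810801}{1918440000} \approx 17689.0$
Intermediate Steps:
$D{\left(n \right)} = -75$ ($D{\left(n \right)} = \frac{5 \cdot 3 \cdot 5 \left(-2\right)}{2} = \frac{15 \cdot 5 \left(-2\right)}{2} = \frac{75 \left(-2\right)}{2} = \frac{1}{2} \left(-150\right) = -75$)
$K{\left(J \right)} = 2 J \left(4 + 2 J\right)$ ($K{\left(J \right)} = 2 J \left(J + \left(J + 4\right)\right) = 2 J \left(J + \left(4 + J\right)\right) = 2 J \left(4 + 2 J\right)$)
$Q{\left(b \right)} = \frac{1}{2 b}$
$\left(Q{\left(K{\left(D{\left(2 \right)} \right)} \right)} + 133\right)^{2} = \left(\frac{1}{2 \cdot 4 \left(-75\right) \left(2 - 75\right)} + 133\right)^{2} = \left(\frac{1}{2 \cdot 4 \left(-75\right) \left(-73\right)} + 133\right)^{2} = \left(\frac{1}{2 \cdot 21900} + 133\right)^{2} = \left(\frac{1}{2} \cdot \frac{1}{21900} + 133\right)^{2} = \left(\frac{1}{43800} + 133\right)^{2} = \left(\frac{5825401}{43800}\right)^{2} = \frac{33935296810801}{1918440000}$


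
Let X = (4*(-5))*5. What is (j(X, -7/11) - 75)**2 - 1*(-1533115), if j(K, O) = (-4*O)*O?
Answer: 22532288156/14641 ≈ 1.5390e+6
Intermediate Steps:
X = -100 (X = -20*5 = -100)
j(K, O) = -4*O**2
(j(X, -7/11) - 75)**2 - 1*(-1533115) = (-4*(-7/11)**2 - 75)**2 - 1*(-1533115) = (-4*(-7*1/11)**2 - 75)**2 + 1533115 = (-4*(-7/11)**2 - 75)**2 + 1533115 = (-4*49/121 - 75)**2 + 1533115 = (-196/121 - 75)**2 + 1533115 = (-9271/121)**2 + 1533115 = 85951441/14641 + 1533115 = 22532288156/14641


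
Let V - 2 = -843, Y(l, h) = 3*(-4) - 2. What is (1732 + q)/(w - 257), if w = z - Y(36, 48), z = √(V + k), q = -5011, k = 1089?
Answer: 796797/58801 + 6558*√62/58801 ≈ 14.429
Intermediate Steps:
Y(l, h) = -14 (Y(l, h) = -12 - 2 = -14)
V = -841 (V = 2 - 843 = -841)
z = 2*√62 (z = √(-841 + 1089) = √248 = 2*√62 ≈ 15.748)
w = 14 + 2*√62 (w = 2*√62 - 1*(-14) = 2*√62 + 14 = 14 + 2*√62 ≈ 29.748)
(1732 + q)/(w - 257) = (1732 - 5011)/((14 + 2*√62) - 257) = -3279/(-243 + 2*√62)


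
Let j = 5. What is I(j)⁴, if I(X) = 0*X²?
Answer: 0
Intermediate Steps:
I(X) = 0
I(j)⁴ = 0⁴ = 0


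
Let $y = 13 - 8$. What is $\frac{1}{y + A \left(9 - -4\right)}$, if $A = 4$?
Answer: $\frac{1}{57} \approx 0.017544$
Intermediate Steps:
$y = 5$ ($y = 13 - 8 = 5$)
$\frac{1}{y + A \left(9 - -4\right)} = \frac{1}{5 + 4 \left(9 - -4\right)} = \frac{1}{5 + 4 \left(9 + 4\right)} = \frac{1}{5 + 4 \cdot 13} = \frac{1}{5 + 52} = \frac{1}{57}$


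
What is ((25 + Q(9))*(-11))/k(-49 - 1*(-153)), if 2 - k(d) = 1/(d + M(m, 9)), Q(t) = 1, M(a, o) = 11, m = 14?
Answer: -32890/229 ≈ -143.62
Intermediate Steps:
k(d) = 2 - 1/(11 + d) (k(d) = 2 - 1/(d + 11) = 2 - 1/(11 + d))
((25 + Q(9))*(-11))/k(-49 - 1*(-153)) = ((25 + 1)*(-11))/(((21 + 2*(-49 - 1*(-153)))/(11 + (-49 - 1*(-153))))) = (26*(-11))/(((21 + 2*(-49 + 153))/(11 + (-49 + 153)))) = -286*(11 + 104)/(21 + 2*104) = -286*115/(21 + 208) = -286/((1/115)*229) = -286/229/115 = -286*115/229 = -32890/229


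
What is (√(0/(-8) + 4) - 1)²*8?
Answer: 8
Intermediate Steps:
(√(0/(-8) + 4) - 1)²*8 = (√(0*(-⅛) + 4) - 1)²*8 = (√(0 + 4) - 1)²*8 = (√4 - 1)²*8 = (2 - 1)²*8 = 1²*8 = 1*8 = 8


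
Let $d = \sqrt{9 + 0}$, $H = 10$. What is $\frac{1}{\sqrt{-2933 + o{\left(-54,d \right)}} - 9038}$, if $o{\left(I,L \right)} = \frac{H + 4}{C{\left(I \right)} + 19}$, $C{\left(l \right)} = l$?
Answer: $- \frac{45190}{408441887} - \frac{i \sqrt{73335}}{408441887} \approx -0.00011064 - 6.6302 \cdot 10^{-7} i$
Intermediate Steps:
$d = 3$ ($d = \sqrt{9} = 3$)
$o{\left(I,L \right)} = \frac{14}{19 + I}$ ($o{\left(I,L \right)} = \frac{10 + 4}{I + 19} = \frac{14}{19 + I}$)
$\frac{1}{\sqrt{-2933 + o{\left(-54,d \right)}} - 9038} = \frac{1}{\sqrt{-2933 + \frac{14}{19 - 54}} - 9038} = \frac{1}{\sqrt{-2933 + \frac{14}{-35}} - 9038} = \frac{1}{\sqrt{-2933 + 14 \left(- \frac{1}{35}\right)} - 9038} = \frac{1}{\sqrt{-2933 - \frac{2}{5}} - 9038} = \frac{1}{\sqrt{- \frac{14667}{5}} - 9038} = \frac{1}{\frac{i \sqrt{73335}}{5} - 9038} = \frac{1}{-9038 + \frac{i \sqrt{73335}}{5}}$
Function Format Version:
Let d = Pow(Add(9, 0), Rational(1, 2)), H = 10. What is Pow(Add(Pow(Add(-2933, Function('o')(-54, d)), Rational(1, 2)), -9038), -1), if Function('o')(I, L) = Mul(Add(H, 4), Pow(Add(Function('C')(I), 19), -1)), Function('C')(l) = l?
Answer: Add(Rational(-45190, 408441887), Mul(Rational(-1, 408441887), I, Pow(73335, Rational(1, 2)))) ≈ Add(-0.00011064, Mul(-6.6302e-7, I))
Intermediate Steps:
d = 3 (d = Pow(9, Rational(1, 2)) = 3)
Function('o')(I, L) = Mul(14, Pow(Add(19, I), -1)) (Function('o')(I, L) = Mul(Add(10, 4), Pow(Add(I, 19), -1)) = Mul(14, Pow(Add(19, I), -1)))
Pow(Add(Pow(Add(-2933, Function('o')(-54, d)), Rational(1, 2)), -9038), -1) = Pow(Add(Pow(Add(-2933, Mul(14, Pow(Add(19, -54), -1))), Rational(1, 2)), -9038), -1) = Pow(Add(Pow(Add(-2933, Mul(14, Pow(-35, -1))), Rational(1, 2)), -9038), -1) = Pow(Add(Pow(Add(-2933, Mul(14, Rational(-1, 35))), Rational(1, 2)), -9038), -1) = Pow(Add(Pow(Add(-2933, Rational(-2, 5)), Rational(1, 2)), -9038), -1) = Pow(Add(Pow(Rational(-14667, 5), Rational(1, 2)), -9038), -1) = Pow(Add(Mul(Rational(1, 5), I, Pow(73335, Rational(1, 2))), -9038), -1) = Pow(Add(-9038, Mul(Rational(1, 5), I, Pow(73335, Rational(1, 2)))), -1)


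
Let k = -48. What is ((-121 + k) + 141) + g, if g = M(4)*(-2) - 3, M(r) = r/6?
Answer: -97/3 ≈ -32.333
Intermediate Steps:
M(r) = r/6 (M(r) = r*(⅙) = r/6)
g = -13/3 (g = ((⅙)*4)*(-2) - 3 = (⅔)*(-2) - 3 = -4/3 - 3 = -13/3 ≈ -4.3333)
((-121 + k) + 141) + g = ((-121 - 48) + 141) - 13/3 = (-169 + 141) - 13/3 = -28 - 13/3 = -97/3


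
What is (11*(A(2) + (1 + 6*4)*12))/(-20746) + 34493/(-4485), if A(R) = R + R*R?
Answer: -1444048/183885 ≈ -7.8530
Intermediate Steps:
A(R) = R + R²
(11*(A(2) + (1 + 6*4)*12))/(-20746) + 34493/(-4485) = (11*(2*(1 + 2) + (1 + 6*4)*12))/(-20746) + 34493/(-4485) = (11*(2*3 + (1 + 24)*12))*(-1/20746) + 34493*(-1/4485) = (11*(6 + 25*12))*(-1/20746) - 34493/4485 = (11*(6 + 300))*(-1/20746) - 34493/4485 = (11*306)*(-1/20746) - 34493/4485 = 3366*(-1/20746) - 34493/4485 = -153/943 - 34493/4485 = -1444048/183885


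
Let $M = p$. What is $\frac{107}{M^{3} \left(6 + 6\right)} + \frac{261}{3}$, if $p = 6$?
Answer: $\frac{225611}{2592} \approx 87.041$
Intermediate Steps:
$M = 6$
$\frac{107}{M^{3} \left(6 + 6\right)} + \frac{261}{3} = \frac{107}{6^{3} \left(6 + 6\right)} + \frac{261}{3} = \frac{107}{216 \cdot 12} + 261 \cdot \frac{1}{3} = \frac{107}{2592} + 87 = \frac{225611}{2592}$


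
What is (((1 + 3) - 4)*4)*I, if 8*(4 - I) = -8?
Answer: 0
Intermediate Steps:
I = 5 (I = 4 - 1/8*(-8) = 4 + 1 = 5)
(((1 + 3) - 4)*4)*I = (((1 + 3) - 4)*4)*5 = ((4 - 4)*4)*5 = (0*4)*5 = 0*5 = 0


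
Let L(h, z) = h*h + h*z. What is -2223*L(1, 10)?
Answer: -24453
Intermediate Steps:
L(h, z) = h**2 + h*z
-2223*L(1, 10) = -2223*(1 + 10) = -2223*11 = -24453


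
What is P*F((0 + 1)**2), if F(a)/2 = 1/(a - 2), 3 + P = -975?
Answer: 1956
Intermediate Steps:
P = -978 (P = -3 - 975 = -978)
F(a) = 2/(-2 + a) (F(a) = 2/(a - 2) = 2/(-2 + a))
P*F((0 + 1)**2) = -1956/(-2 + (0 + 1)**2) = -1956/(-2 + 1**2) = -1956/(-2 + 1) = -1956/(-1) = -1956*(-1) = -978*(-2) = 1956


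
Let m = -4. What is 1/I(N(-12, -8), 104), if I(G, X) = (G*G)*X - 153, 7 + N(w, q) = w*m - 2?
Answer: 1/158031 ≈ 6.3279e-6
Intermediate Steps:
N(w, q) = -9 - 4*w (N(w, q) = -7 + (w*(-4) - 2) = -7 + (-4*w - 2) = -7 + (-2 - 4*w) = -9 - 4*w)
I(G, X) = -153 + X*G² (I(G, X) = G²*X - 153 = X*G² - 153 = -153 + X*G²)
1/I(N(-12, -8), 104) = 1/(-153 + 104*(-9 - 4*(-12))²) = 1/(-153 + 104*(-9 + 48)²) = 1/(-153 + 104*39²) = 1/(-153 + 104*1521) = 1/(-153 + 158184) = 1/158031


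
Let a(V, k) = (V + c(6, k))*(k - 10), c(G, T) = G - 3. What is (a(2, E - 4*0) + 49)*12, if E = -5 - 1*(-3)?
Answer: -132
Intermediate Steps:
E = -2 (E = -5 + 3 = -2)
c(G, T) = -3 + G
a(V, k) = (-10 + k)*(3 + V) (a(V, k) = (V + (-3 + 6))*(k - 10) = (V + 3)*(-10 + k) = (3 + V)*(-10 + k) = (-10 + k)*(3 + V))
(a(2, E - 4*0) + 49)*12 = ((-30 - 10*2 + 3*(-2 - 4*0) + 2*(-2 - 4*0)) + 49)*12 = ((-30 - 20 + 3*(-2 + 0) + 2*(-2 + 0)) + 49)*12 = ((-30 - 20 + 3*(-2) + 2*(-2)) + 49)*12 = ((-30 - 20 - 6 - 4) + 49)*12 = (-60 + 49)*12 = -11*12 = -132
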